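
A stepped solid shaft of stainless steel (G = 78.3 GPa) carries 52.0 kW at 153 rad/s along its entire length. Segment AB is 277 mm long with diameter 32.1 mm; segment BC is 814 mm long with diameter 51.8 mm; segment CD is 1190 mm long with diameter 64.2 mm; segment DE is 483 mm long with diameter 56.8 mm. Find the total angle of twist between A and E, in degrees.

1.24°

ω = 153 rad/s, so T = P/ω = 52.0×10³ / 153.0 = 339.9 N·m.
J_AB = π(0.0321)⁴/32 = 1.04×10^-7 m⁴; J_BC = π(0.0518)⁴/32 = 7.07×10^-7 m⁴; J_CD = π(0.0642)⁴/32 = 1.67×10^-6 m⁴; J_DE = π(0.0568)⁴/32 = 1.02×10^-6 m⁴.
θ = (T/G)·Σ L_i/J_i = (339.9/78.3×10⁹)·(0.277/1.04×10^-7 + 0.814/7.07×10^-7 + 1.19/1.67×10^-6 + 0.483/1.02×10^-6) = 0.02168 rad.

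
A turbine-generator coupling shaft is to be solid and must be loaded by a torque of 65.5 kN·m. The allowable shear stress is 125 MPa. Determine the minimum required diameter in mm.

139 mm

For a solid shaft τ_max = 16T/(πd³), so d = (16T/(π τ_allow))^(1/3) = (16·65500/(π·1.25×10^8))^(1/3) = 0.1387 m.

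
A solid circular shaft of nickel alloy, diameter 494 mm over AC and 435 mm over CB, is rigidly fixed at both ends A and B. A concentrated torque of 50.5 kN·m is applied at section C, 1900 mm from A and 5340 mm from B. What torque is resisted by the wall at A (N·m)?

Compatibility: T_A·a/J_AC = T_B·b/J_CB with T_A + T_B = T₀.
J_AC = 5.85×10^-3 m⁴, J_CB = 3.52×10^-3 m⁴, so T_A = T₀·(J_AC/a)/((J_AC/a)+(J_CB/b)) = 41600 N·m, T_B = 8899 N·m.

41600 N·m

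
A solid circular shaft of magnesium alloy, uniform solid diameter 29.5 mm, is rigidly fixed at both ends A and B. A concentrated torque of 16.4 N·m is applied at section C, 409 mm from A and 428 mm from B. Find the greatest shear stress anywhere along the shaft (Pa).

1.66e6 Pa

With uniform GJ and both ends fixed, compatibility θ_AC = θ_CB gives T_A·a = T_B·b, together with T_A + T_B = T₀.
T_A = T₀·b/(a+b) = 16.40·428/837.0 = 8.386 N·m; T_B = 8.014 N·m.
τ in each portion: τ_AC = 1.66×10^6 Pa, τ_CB = 1.59×10^6 Pa; maximum is in AC.
τ_max = T_AC·r/J = 8.386·0.0147/7.44×10^-8 = 1.664×10^6 Pa.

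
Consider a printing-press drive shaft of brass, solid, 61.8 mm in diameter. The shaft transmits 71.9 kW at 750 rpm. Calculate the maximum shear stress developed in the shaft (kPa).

ω = 2π·750/60 = 78.54 rad/s, so T = P/ω = 71.9×10³ / 78.54 = 915.5 N·m.
J = πd⁴/32 = π(0.0618)⁴/32 = 1.432×10^-6 m⁴.
τ_max = T·r/J = 915.5 × 0.0309 / 1.432×10^-6 = 1.975×10^7 Pa.

19800 kPa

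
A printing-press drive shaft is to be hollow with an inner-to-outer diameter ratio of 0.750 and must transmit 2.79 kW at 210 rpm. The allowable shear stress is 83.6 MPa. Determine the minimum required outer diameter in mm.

ω = 2π·210/60 = 21.99 rad/s, so T = P/ω = 2.79×10³ / 21.99 = 126.9 N·m.
For a hollow shaft with d_i/d_o = 0.750: τ_max = 16T/(π d_o³ (1−k⁴)), so d_o = [16T/(π τ_allow (1−k⁴))]^(1/3) = [16·126.9/(π·8.36×10^7·0.6836)]^(1/3) = 0.02244 m.

22.4 mm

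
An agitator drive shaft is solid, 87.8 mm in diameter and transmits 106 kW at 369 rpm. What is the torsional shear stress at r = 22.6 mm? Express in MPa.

ω = 2π·369/60 = 38.64 rad/s, so T = P/ω = 106×10³ / 38.64 = 2743 N·m.
J = πd⁴/32 = π(0.0878)⁴/32 = 5.834×10^-6 m⁴.
Shear stress varies linearly with radius: τ = T·r/J = 2743 × 0.0226 / 5.834×10^-6 = 1.063×10^7 Pa.

10.6 MPa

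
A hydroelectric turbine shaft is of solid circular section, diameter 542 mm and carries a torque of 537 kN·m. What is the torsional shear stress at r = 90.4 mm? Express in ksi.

J = πd⁴/32 = π(0.542)⁴/32 = 8.472×10^-3 m⁴.
Shear stress varies linearly with radius: τ = T·r/J = 537000 × 0.0904 / 8.472×10^-3 = 5.730×10^6 Pa.

0.831 ksi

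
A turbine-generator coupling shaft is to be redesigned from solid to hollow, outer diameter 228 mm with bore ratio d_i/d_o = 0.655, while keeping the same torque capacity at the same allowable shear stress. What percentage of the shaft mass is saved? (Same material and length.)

Equal τ_max and T ⇒ the solid shaft needs d_s³ = d_o³(1−k⁴), so d_s = 228·(1−0.655⁴)^(1/3) = 213.1 mm.
Area ratio A_h/A_s = d_o²(1−k²)/d_s² = (1−k²)/(1−k⁴)^(2/3) = 0.6539.
Mass saving = 1 − 0.6539 = 34.6 %.

34.6 %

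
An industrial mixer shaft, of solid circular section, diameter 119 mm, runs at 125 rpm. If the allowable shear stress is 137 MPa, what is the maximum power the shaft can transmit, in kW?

J = πd⁴/32 = π(0.119)⁴/32 = 1.969×10^-5 m⁴.
T_max = τ_allow·J/r = 1.37×10^8 × 1.969×10^-5 / 0.0595 = 45330 N·m.
ω = 2π·125/60 = 13.09 rad/s, so P_max = T_max·ω = 5.934×10^5 W.

593 kW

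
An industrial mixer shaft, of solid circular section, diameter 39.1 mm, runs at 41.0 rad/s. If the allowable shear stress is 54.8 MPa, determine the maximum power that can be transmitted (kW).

26.4 kW

J = πd⁴/32 = π(0.0391)⁴/32 = 2.295×10^-7 m⁴.
T_max = τ_allow·J/r = 5.48×10^7 × 2.295×10^-7 / 0.0196 = 643.2 N·m.
ω = 41.0 rad/s, so P_max = T_max·ω = 2.637×10^4 W.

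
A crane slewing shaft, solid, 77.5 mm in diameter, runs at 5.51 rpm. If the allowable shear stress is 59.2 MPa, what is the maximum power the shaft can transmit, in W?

J = πd⁴/32 = π(0.0775)⁴/32 = 3.542×10^-6 m⁴.
T_max = τ_allow·J/r = 5.92×10^7 × 3.542×10^-6 / 0.0387 = 5411 N·m.
ω = 2π·5.51/60 = 0.5770 rad/s, so P_max = T_max·ω = 3122 W.

3120 W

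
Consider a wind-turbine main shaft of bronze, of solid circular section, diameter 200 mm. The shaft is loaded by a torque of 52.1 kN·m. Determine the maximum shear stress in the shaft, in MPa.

33.2 MPa

J = πd⁴/32 = π(0.200)⁴/32 = 1.571×10^-4 m⁴.
τ_max = T·r/J = 52100 × 0.100 / 1.571×10^-4 = 3.317×10^7 Pa.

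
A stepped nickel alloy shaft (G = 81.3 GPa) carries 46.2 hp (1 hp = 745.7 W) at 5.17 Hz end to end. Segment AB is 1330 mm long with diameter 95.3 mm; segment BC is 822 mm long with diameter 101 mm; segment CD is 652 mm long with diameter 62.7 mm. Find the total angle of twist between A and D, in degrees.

0.504°

ω = 2π·5.17 = 32.48 rad/s, so T = P/ω = 46.2×745.7 / 32.48 = 1061 N·m.
J_AB = π(0.0953)⁴/32 = 8.10×10^-6 m⁴; J_BC = π(0.101)⁴/32 = 1.02×10^-5 m⁴; J_CD = π(0.0627)⁴/32 = 1.52×10^-6 m⁴.
θ = (T/G)·Σ L_i/J_i = (1061/81.3×10⁹)·(1.33/8.10×10^-6 + 0.822/1.02×10^-5 + 0.652/1.52×10^-6) = 8.798×10^-3 rad.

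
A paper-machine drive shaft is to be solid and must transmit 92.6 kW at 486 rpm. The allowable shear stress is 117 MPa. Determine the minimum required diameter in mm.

42.9 mm

ω = 2π·486/60 = 50.89 rad/s, so T = P/ω = 92.6×10³ / 50.89 = 1819 N·m.
For a solid shaft τ_max = 16T/(πd³), so d = (16T/(π τ_allow))^(1/3) = (16·1819/(π·1.17×10^8))^(1/3) = 0.04294 m.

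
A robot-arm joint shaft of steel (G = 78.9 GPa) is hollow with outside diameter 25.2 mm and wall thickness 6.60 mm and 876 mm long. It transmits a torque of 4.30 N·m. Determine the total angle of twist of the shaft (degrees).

0.0728°

J = π(d_o⁴ − d_i⁴)/32 = π(0.0252⁴ − 0.0120⁴)/32 = 3.756×10^-8 m⁴.
θ = T·L/(G·J) = 4.300 × 0.876 / (78.9×10⁹ × 3.756×10^-8) = 1.271×10^-3 rad.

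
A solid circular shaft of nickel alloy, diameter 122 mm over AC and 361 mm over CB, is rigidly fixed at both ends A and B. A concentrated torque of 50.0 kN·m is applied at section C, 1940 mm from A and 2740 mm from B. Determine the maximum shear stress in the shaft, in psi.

771 psi

Compatibility: T_A·a/J_AC = T_B·b/J_CB with T_A + T_B = T₀.
J_AC = 2.17×10^-5 m⁴, J_CB = 1.67×10^-3 m⁴, so T_A = T₀·(J_AC/a)/((J_AC/a)+(J_CB/b)) = 904.5 N·m, T_B = 49100 N·m.
τ in each portion: τ_AC = 2.54×10^6 Pa, τ_CB = 5.31×10^6 Pa; maximum is in CB.
τ_max = T_CB·r/J = 49100·0.180/1.67×10^-3 = 5.315×10^6 Pa.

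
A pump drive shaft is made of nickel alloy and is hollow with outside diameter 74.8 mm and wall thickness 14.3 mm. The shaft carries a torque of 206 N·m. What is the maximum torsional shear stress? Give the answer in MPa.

J = π(d_o⁴ − d_i⁴)/32 = π(0.0748⁴ − 0.0462⁴)/32 = 2.626×10^-6 m⁴.
τ_max = T·r/J = 206.0 × 0.0374 / 2.626×10^-6 = 2.934×10^6 Pa.

2.93 MPa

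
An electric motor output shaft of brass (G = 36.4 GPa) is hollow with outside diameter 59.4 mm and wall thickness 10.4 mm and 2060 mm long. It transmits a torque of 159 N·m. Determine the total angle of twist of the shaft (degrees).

J = π(d_o⁴ − d_i⁴)/32 = π(0.0594⁴ − 0.0386⁴)/32 = 1.004×10^-6 m⁴.
θ = T·L/(G·J) = 159.0 × 2.06 / (36.4×10⁹ × 1.004×10^-6) = 8.960×10^-3 rad.

0.513°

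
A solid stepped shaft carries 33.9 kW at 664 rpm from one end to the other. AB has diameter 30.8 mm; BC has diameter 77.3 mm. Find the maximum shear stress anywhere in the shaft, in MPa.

85.0 MPa

ω = 2π·664/60 = 69.53 rad/s, so T = P/ω = 33.9×10³ / 69.53 = 487.5 N·m.
Under the same torque, τ_max = 16T/(πd³) is largest where d is smallest — segment AB (d = 30.8 mm).
τ_max = 16·487.5/(π·(0.0308)³) = 8.498×10^7 Pa.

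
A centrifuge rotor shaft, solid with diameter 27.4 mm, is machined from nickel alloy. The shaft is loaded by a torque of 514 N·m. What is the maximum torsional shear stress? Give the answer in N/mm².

127 N/mm²

J = πd⁴/32 = π(0.0274)⁴/32 = 5.534×10^-8 m⁴.
τ_max = T·r/J = 514.0 × 0.0137 / 5.534×10^-8 = 1.273×10^8 Pa.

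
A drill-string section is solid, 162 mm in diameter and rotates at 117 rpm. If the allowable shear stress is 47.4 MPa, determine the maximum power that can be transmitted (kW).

J = πd⁴/32 = π(0.162)⁴/32 = 6.762×10^-5 m⁴.
T_max = τ_allow·J/r = 4.74×10^7 × 6.762×10^-5 / 0.0810 = 39570 N·m.
ω = 2π·117/60 = 12.25 rad/s, so P_max = T_max·ω = 4.848×10^5 W.

485 kW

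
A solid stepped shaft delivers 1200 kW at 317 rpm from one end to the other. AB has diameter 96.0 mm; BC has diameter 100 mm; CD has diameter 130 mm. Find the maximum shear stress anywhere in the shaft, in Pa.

ω = 2π·317/60 = 33.20 rad/s, so T = P/ω = 1200×10³ / 33.20 = 36150 N·m.
Under the same torque, τ_max = 16T/(πd³) is largest where d is smallest — segment AB (d = 96.0 mm).
τ_max = 16·36150/(π·(0.0960)³) = 2.081×10^8 Pa.

2.08e8 Pa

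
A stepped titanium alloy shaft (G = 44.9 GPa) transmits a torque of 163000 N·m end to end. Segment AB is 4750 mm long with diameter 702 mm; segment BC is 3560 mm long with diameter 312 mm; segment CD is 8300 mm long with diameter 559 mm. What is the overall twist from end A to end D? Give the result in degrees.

J_AB = π(0.702)⁴/32 = 0.0238 m⁴; J_BC = π(0.312)⁴/32 = 9.30×10^-4 m⁴; J_CD = π(0.559)⁴/32 = 9.59×10^-3 m⁴.
θ = (T/G)·Σ L_i/J_i = (163000/44.9×10⁹)·(4.75/0.0238 + 3.56/9.30×10^-4 + 8.30/9.59×10^-3) = 0.01776 rad.

1.02°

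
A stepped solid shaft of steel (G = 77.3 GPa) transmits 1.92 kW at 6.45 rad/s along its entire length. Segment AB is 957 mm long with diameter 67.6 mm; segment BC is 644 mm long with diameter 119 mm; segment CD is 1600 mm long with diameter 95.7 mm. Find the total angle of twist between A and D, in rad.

ω = 6.45 rad/s, so T = P/ω = 1.92×10³ / 6.450 = 297.7 N·m.
J_AB = π(0.0676)⁴/32 = 2.05×10^-6 m⁴; J_BC = π(0.119)⁴/32 = 1.97×10^-5 m⁴; J_CD = π(0.0957)⁴/32 = 8.23×10^-6 m⁴.
θ = (T/G)·Σ L_i/J_i = (297.7/77.3×10⁹)·(0.957/2.05×10^-6 + 0.644/1.97×10^-5 + 1.60/8.23×10^-6) = 2.672×10^-3 rad.

0.00267 rad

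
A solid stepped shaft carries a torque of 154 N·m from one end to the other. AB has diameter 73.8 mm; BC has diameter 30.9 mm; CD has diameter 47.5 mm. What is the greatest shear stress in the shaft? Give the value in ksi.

3.86 ksi

Under the same torque, τ_max = 16T/(πd³) is largest where d is smallest — segment BC (d = 30.9 mm).
τ_max = 16·154.0/(π·(0.0309)³) = 2.658×10^7 Pa.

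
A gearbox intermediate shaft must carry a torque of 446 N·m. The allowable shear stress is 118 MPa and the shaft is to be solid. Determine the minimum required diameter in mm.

For a solid shaft τ_max = 16T/(πd³), so d = (16T/(π τ_allow))^(1/3) = (16·446.0/(π·1.18×10^8))^(1/3) = 0.02680 m.

26.8 mm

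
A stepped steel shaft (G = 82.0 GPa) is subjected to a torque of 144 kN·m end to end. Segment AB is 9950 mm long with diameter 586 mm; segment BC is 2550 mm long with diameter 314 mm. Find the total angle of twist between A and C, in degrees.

0.355°

J_AB = π(0.586)⁴/32 = 0.0116 m⁴; J_BC = π(0.314)⁴/32 = 9.54×10^-4 m⁴.
θ = (T/G)·Σ L_i/J_i = (144000/82.0×10⁹)·(9.95/0.0116 + 2.55/9.54×10^-4) = 6.201×10^-3 rad.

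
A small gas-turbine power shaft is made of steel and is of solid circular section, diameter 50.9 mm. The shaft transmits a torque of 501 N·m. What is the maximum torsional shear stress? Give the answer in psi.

2810 psi

J = πd⁴/32 = π(0.0509)⁴/32 = 6.590×10^-7 m⁴.
τ_max = T·r/J = 501.0 × 0.0255 / 6.590×10^-7 = 1.935×10^7 Pa.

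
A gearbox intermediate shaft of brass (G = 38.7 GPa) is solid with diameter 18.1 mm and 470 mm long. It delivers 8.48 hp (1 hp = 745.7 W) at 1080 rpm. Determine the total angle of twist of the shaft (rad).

ω = 2π·1080/60 = 113.1 rad/s, so T = P/ω = 8.48×745.7 / 113.1 = 55.91 N·m.
J = πd⁴/32 = π(0.0181)⁴/32 = 1.054×10^-8 m⁴.
θ = T·L/(G·J) = 55.91 × 0.470 / (38.7×10⁹ × 1.054×10^-8) = 0.06444 rad.

0.0644 rad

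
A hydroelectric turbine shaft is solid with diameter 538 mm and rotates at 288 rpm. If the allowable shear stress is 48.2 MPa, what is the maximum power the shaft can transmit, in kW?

44400 kW

J = πd⁴/32 = π(0.538)⁴/32 = 8.225×10^-3 m⁴.
T_max = τ_allow·J/r = 4.82×10^7 × 8.225×10^-3 / 0.269 = 1.474e6 N·m.
ω = 2π·288/60 = 30.16 rad/s, so P_max = T_max·ω = 4.445×10^7 W.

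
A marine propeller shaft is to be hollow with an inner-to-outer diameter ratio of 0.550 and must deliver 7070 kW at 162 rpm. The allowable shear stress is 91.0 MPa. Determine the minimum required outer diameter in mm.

295 mm

ω = 2π·162/60 = 16.96 rad/s, so T = P/ω = 7070×10³ / 16.96 = 416800 N·m.
For a hollow shaft with d_i/d_o = 0.550: τ_max = 16T/(π d_o³ (1−k⁴)), so d_o = [16T/(π τ_allow (1−k⁴))]^(1/3) = [16·416800/(π·9.10×10^7·0.9085)]^(1/3) = 0.2950 m.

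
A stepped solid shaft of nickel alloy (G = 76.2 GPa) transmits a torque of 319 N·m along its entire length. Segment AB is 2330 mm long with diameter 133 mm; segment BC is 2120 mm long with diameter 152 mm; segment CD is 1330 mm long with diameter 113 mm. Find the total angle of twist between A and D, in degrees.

J_AB = π(0.133)⁴/32 = 3.07×10^-5 m⁴; J_BC = π(0.152)⁴/32 = 5.24×10^-5 m⁴; J_CD = π(0.113)⁴/32 = 1.60×10^-5 m⁴.
θ = (T/G)·Σ L_i/J_i = (319.0/76.2×10⁹)·(2.33/3.07×10^-5 + 2.12/5.24×10^-5 + 1.33/1.60×10^-5) = 8.347×10^-4 rad.

0.0478°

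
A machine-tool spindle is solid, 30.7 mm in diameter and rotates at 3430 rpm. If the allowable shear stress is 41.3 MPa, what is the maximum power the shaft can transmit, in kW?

J = πd⁴/32 = π(0.0307)⁴/32 = 8.721×10^-8 m⁴.
T_max = τ_allow·J/r = 4.13×10^7 × 8.721×10^-8 / 0.0153 = 234.6 N·m.
ω = 2π·3430/60 = 359.2 rad/s, so P_max = T_max·ω = 8.428×10^4 W.

84.3 kW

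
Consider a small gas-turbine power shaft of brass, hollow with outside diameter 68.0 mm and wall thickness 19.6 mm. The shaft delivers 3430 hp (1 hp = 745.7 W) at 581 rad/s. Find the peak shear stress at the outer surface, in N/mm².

73.7 N/mm²

ω = 581 rad/s, so T = P/ω = 3430×745.7 / 581.0 = 4402 N·m.
J = π(d_o⁴ − d_i⁴)/32 = π(0.0680⁴ − 0.0288⁴)/32 = 2.032×10^-6 m⁴.
τ_max = T·r/J = 4402 × 0.0340 / 2.032×10^-6 = 7.368×10^7 Pa.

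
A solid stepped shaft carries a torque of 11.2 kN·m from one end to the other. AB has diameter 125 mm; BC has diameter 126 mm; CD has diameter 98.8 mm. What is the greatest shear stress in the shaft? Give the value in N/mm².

59.1 N/mm²

Under the same torque, τ_max = 16T/(πd³) is largest where d is smallest — segment CD (d = 98.8 mm).
τ_max = 16·11200/(π·(0.0988)³) = 5.914×10^7 Pa.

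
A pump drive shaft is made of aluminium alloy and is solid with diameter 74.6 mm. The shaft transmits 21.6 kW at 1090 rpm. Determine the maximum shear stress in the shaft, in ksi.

0.337 ksi

ω = 2π·1090/60 = 114.1 rad/s, so T = P/ω = 21.6×10³ / 114.1 = 189.2 N·m.
J = πd⁴/32 = π(0.0746)⁴/32 = 3.041×10^-6 m⁴.
τ_max = T·r/J = 189.2 × 0.0373 / 3.041×10^-6 = 2.321×10^6 Pa.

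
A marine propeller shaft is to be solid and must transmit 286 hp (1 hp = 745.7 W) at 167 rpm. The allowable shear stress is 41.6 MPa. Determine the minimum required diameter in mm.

ω = 2π·167/60 = 17.49 rad/s, so T = P/ω = 286×745.7 / 17.49 = 12200 N·m.
For a solid shaft τ_max = 16T/(πd³), so d = (16T/(π τ_allow))^(1/3) = (16·12200/(π·4.16×10^7))^(1/3) = 0.1143 m.

114 mm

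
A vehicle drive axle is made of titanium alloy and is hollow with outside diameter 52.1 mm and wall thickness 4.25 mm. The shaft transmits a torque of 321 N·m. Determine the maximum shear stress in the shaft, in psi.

3290 psi

J = π(d_o⁴ − d_i⁴)/32 = π(0.0521⁴ − 0.0436⁴)/32 = 3.686×10^-7 m⁴.
τ_max = T·r/J = 321.0 × 0.0261 / 3.686×10^-7 = 2.269×10^7 Pa.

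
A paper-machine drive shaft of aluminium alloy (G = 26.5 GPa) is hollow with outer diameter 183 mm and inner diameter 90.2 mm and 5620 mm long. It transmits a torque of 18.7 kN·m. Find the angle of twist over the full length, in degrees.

2.19°

J = π(d_o⁴ − d_i⁴)/32 = π(0.183⁴ − 0.0902⁴)/32 = 1.036×10^-4 m⁴.
θ = T·L/(G·J) = 18700 × 5.62 / (26.5×10⁹ × 1.036×10^-4) = 0.03828 rad.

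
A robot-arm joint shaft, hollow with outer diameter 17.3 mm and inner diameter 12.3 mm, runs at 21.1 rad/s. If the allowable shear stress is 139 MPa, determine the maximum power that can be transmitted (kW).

J = π(d_o⁴ − d_i⁴)/32 = π(0.0173⁴ − 0.0123⁴)/32 = 6.547×10^-9 m⁴.
T_max = τ_allow·J/r = 1.39×10^8 × 6.547×10^-9 / 0.00865 = 105.2 N·m.
ω = 21.1 rad/s, so P_max = T_max·ω = 2220 W.

2.22 kW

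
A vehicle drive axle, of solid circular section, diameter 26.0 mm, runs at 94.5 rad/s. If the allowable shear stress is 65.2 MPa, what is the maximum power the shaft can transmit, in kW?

21.3 kW

J = πd⁴/32 = π(0.0260)⁴/32 = 4.486×10^-8 m⁴.
T_max = τ_allow·J/r = 6.52×10^7 × 4.486×10^-8 / 0.0130 = 225.0 N·m.
ω = 94.5 rad/s, so P_max = T_max·ω = 2.126×10^4 W.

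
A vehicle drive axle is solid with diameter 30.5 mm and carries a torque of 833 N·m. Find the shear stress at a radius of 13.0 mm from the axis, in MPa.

J = πd⁴/32 = π(0.0305)⁴/32 = 8.496×10^-8 m⁴.
Shear stress varies linearly with radius: τ = T·r/J = 833.0 × 0.0130 / 8.496×10^-8 = 1.275×10^8 Pa.

127 MPa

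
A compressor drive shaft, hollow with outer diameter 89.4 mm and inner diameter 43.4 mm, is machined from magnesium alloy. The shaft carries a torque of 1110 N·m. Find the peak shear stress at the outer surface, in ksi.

1.22 ksi

J = π(d_o⁴ − d_i⁴)/32 = π(0.0894⁴ − 0.0434⁴)/32 = 5.923×10^-6 m⁴.
τ_max = T·r/J = 1110 × 0.0447 / 5.923×10^-6 = 8.377×10^6 Pa.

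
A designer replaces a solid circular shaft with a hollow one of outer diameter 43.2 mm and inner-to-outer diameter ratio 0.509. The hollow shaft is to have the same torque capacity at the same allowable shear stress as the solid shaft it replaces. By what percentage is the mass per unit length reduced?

22.4 %

Equal τ_max and T ⇒ the solid shaft needs d_s³ = d_o³(1−k⁴), so d_s = 43.2·(1−0.509⁴)^(1/3) = 42.21 mm.
Area ratio A_h/A_s = d_o²(1−k²)/d_s² = (1−k²)/(1−k⁴)^(2/3) = 0.7760.
Mass saving = 1 − 0.7760 = 22.4 %.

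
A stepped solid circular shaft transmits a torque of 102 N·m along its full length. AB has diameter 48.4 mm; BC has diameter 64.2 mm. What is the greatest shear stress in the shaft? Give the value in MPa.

4.58 MPa

Under the same torque, τ_max = 16T/(πd³) is largest where d is smallest — segment AB (d = 48.4 mm).
τ_max = 16·102.0/(π·(0.0484)³) = 4.582×10^6 Pa.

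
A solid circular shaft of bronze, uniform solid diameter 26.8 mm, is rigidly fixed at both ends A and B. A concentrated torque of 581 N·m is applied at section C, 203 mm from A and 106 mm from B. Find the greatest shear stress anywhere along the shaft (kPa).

101000 kPa

With uniform GJ and both ends fixed, compatibility θ_AC = θ_CB gives T_A·a = T_B·b, together with T_A + T_B = T₀.
T_A = T₀·b/(a+b) = 581.0·106/309.0 = 199.3 N·m; T_B = 381.7 N·m.
τ in each portion: τ_AC = 5.27×10^7 Pa, τ_CB = 1.01×10^8 Pa; maximum is in CB.
τ_max = T_CB·r/J = 381.7·0.0134/5.06×10^-8 = 1.010×10^8 Pa.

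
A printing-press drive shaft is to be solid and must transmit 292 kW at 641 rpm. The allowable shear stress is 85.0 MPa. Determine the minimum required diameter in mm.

ω = 2π·641/60 = 67.13 rad/s, so T = P/ω = 292×10³ / 67.13 = 4350 N·m.
For a solid shaft τ_max = 16T/(πd³), so d = (16T/(π τ_allow))^(1/3) = (16·4350/(π·8.50×10^7))^(1/3) = 0.06388 m.

63.9 mm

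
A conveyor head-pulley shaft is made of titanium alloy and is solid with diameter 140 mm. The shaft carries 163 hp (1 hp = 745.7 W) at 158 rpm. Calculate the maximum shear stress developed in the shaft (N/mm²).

13.6 N/mm²

ω = 2π·158/60 = 16.55 rad/s, so T = P/ω = 163×745.7 / 16.55 = 7346 N·m.
J = πd⁴/32 = π(0.140)⁴/32 = 3.771×10^-5 m⁴.
τ_max = T·r/J = 7346 × 0.0700 / 3.771×10^-5 = 1.363×10^7 Pa.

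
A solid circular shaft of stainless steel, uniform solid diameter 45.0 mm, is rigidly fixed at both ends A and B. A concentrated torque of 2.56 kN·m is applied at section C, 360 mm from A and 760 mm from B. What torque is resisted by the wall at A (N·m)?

1740 N·m

With uniform GJ and both ends fixed, compatibility θ_AC = θ_CB gives T_A·a = T_B·b, together with T_A + T_B = T₀.
T_A = T₀·b/(a+b) = 2560·760/1120 = 1737 N·m; T_B = 822.9 N·m.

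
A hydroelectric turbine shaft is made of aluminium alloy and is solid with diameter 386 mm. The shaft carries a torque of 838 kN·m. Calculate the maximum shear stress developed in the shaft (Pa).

J = πd⁴/32 = π(0.386)⁴/32 = 2.179×10^-3 m⁴.
τ_max = T·r/J = 838000 × 0.193 / 2.179×10^-3 = 7.421×10^7 Pa.

7.42e7 Pa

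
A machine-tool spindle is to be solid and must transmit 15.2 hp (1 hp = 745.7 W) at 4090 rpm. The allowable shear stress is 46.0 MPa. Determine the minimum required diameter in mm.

ω = 2π·4090/60 = 428.3 rad/s, so T = P/ω = 15.2×745.7 / 428.3 = 26.46 N·m.
For a solid shaft τ_max = 16T/(πd³), so d = (16T/(π τ_allow))^(1/3) = (16·26.46/(π·4.60×10^7))^(1/3) = 0.01431 m.

14.3 mm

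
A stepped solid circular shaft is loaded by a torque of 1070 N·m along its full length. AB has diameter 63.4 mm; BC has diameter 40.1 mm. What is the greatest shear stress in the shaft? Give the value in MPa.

Under the same torque, τ_max = 16T/(πd³) is largest where d is smallest — segment BC (d = 40.1 mm).
τ_max = 16·1070/(π·(0.0401)³) = 8.451×10^7 Pa.

84.5 MPa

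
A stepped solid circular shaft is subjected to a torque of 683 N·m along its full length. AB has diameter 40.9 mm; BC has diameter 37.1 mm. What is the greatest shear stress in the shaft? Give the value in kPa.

Under the same torque, τ_max = 16T/(πd³) is largest where d is smallest — segment BC (d = 37.1 mm).
τ_max = 16·683.0/(π·(0.0371)³) = 6.812×10^7 Pa.

68100 kPa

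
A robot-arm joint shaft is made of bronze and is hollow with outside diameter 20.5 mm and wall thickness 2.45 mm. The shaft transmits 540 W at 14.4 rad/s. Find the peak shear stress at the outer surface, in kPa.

ω = 14.4 rad/s, so T = P/ω = 540 / 14.40 = 37.50 N·m.
J = π(d_o⁴ − d_i⁴)/32 = π(0.0205⁴ − 0.0156⁴)/32 = 1.152×10^-8 m⁴.
τ_max = T·r/J = 37.50 × 0.0103 / 1.152×10^-8 = 3.335×10^7 Pa.

33400 kPa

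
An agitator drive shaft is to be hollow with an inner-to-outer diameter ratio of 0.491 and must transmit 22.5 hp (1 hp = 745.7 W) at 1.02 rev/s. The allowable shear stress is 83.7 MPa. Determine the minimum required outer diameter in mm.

55.3 mm

ω = 2π·1.02 = 6.409 rad/s, so T = P/ω = 22.5×745.7 / 6.409 = 2618 N·m.
For a hollow shaft with d_i/d_o = 0.491: τ_max = 16T/(π d_o³ (1−k⁴)), so d_o = [16T/(π τ_allow (1−k⁴))]^(1/3) = [16·2618/(π·8.37×10^7·0.9419)]^(1/3) = 0.05530 m.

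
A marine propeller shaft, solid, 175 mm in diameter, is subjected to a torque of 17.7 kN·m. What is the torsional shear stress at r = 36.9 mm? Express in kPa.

7090 kPa

J = πd⁴/32 = π(0.175)⁴/32 = 9.208×10^-5 m⁴.
Shear stress varies linearly with radius: τ = T·r/J = 17700 × 0.0369 / 9.208×10^-5 = 7.093×10^6 Pa.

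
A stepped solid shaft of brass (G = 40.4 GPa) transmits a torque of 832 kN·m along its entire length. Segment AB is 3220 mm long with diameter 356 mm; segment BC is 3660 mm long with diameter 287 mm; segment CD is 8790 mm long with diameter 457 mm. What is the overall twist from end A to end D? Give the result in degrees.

J_AB = π(0.356)⁴/32 = 1.58×10^-3 m⁴; J_BC = π(0.287)⁴/32 = 6.66×10^-4 m⁴; J_CD = π(0.457)⁴/32 = 4.28×10^-3 m⁴.
θ = (T/G)·Σ L_i/J_i = (832000/40.4×10⁹)·(3.22/1.58×10^-3 + 3.66/6.66×10^-4 + 8.79/4.28×10^-3) = 0.1975 rad.

11.3°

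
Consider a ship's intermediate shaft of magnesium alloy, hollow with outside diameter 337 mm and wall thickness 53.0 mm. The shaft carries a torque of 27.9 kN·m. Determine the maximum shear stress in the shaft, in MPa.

4.76 MPa

J = π(d_o⁴ − d_i⁴)/32 = π(0.337⁴ − 0.231⁴)/32 = 9.867×10^-4 m⁴.
τ_max = T·r/J = 27900 × 0.169 / 9.867×10^-4 = 4.764×10^6 Pa.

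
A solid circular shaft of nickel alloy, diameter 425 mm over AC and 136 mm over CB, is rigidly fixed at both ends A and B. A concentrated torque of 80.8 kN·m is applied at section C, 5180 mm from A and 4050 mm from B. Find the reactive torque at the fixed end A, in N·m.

79700 N·m

Compatibility: T_A·a/J_AC = T_B·b/J_CB with T_A + T_B = T₀.
J_AC = 3.20×10^-3 m⁴, J_CB = 3.36×10^-5 m⁴, so T_A = T₀·(J_AC/a)/((J_AC/a)+(J_CB/b)) = 79730 N·m, T_B = 1069 N·m.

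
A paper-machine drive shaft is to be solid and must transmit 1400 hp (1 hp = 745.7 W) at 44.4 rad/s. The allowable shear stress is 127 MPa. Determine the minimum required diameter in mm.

98.1 mm

ω = 44.4 rad/s, so T = P/ω = 1400×745.7 / 44.40 = 23510 N·m.
For a solid shaft τ_max = 16T/(πd³), so d = (16T/(π τ_allow))^(1/3) = (16·23510/(π·1.27×10^8))^(1/3) = 0.09806 m.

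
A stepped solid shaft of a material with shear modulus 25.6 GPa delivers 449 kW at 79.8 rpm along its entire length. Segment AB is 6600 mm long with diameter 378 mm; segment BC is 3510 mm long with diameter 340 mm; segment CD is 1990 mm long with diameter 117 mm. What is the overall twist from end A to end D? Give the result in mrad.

240 mrad

ω = 2π·79.8/60 = 8.357 rad/s, so T = P/ω = 449×10³ / 8.357 = 53730 N·m.
J_AB = π(0.378)⁴/32 = 2.00×10^-3 m⁴; J_BC = π(0.340)⁴/32 = 1.31×10^-3 m⁴; J_CD = π(0.117)⁴/32 = 1.84×10^-5 m⁴.
θ = (T/G)·Σ L_i/J_i = (53730/25.6×10⁹)·(6.60/2.00×10^-3 + 3.51/1.31×10^-3 + 1.99/1.84×10^-5) = 0.2396 rad.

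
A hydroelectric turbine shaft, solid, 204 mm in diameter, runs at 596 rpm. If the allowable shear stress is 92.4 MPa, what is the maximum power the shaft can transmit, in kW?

9610 kW

J = πd⁴/32 = π(0.204)⁴/32 = 1.700×10^-4 m⁴.
T_max = τ_allow·J/r = 9.24×10^7 × 1.700×10^-4 / 0.102 = 154000 N·m.
ω = 2π·596/60 = 62.41 rad/s, so P_max = T_max·ω = 9.613×10^6 W.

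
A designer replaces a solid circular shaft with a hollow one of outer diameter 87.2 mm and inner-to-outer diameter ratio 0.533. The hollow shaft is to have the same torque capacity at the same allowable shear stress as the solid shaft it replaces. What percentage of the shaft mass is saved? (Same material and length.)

24.3 %

Equal τ_max and T ⇒ the solid shaft needs d_s³ = d_o³(1−k⁴), so d_s = 87.2·(1−0.533⁴)^(1/3) = 84.79 mm.
Area ratio A_h/A_s = d_o²(1−k²)/d_s² = (1−k²)/(1−k⁴)^(2/3) = 0.7572.
Mass saving = 1 − 0.7572 = 24.3 %.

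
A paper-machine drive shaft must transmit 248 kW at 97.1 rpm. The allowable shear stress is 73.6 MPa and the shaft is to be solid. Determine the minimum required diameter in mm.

ω = 2π·97.1/60 = 10.17 rad/s, so T = P/ω = 248×10³ / 10.17 = 24390 N·m.
For a solid shaft τ_max = 16T/(πd³), so d = (16T/(π τ_allow))^(1/3) = (16·24390/(π·7.36×10^7))^(1/3) = 0.1191 m.

119 mm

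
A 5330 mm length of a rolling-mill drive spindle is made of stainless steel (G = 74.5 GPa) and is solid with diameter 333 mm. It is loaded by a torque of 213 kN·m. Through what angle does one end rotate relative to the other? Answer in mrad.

J = πd⁴/32 = π(0.333)⁴/32 = 1.207×10^-3 m⁴.
θ = T·L/(G·J) = 213000 × 5.33 / (74.5×10⁹ × 1.207×10^-3) = 0.01262 rad.

12.6 mrad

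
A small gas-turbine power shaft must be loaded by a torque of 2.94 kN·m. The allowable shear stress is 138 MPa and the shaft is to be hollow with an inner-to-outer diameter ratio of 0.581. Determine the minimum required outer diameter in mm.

For a hollow shaft with d_i/d_o = 0.581: τ_max = 16T/(π d_o³ (1−k⁴)), so d_o = [16T/(π τ_allow (1−k⁴))]^(1/3) = [16·2940/(π·1.38×10^8·0.8861)]^(1/3) = 0.04966 m.

49.7 mm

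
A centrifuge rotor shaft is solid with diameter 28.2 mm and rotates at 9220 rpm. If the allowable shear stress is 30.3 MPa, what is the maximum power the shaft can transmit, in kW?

129 kW

J = πd⁴/32 = π(0.0282)⁴/32 = 6.209×10^-8 m⁴.
T_max = τ_allow·J/r = 3.03×10^7 × 6.209×10^-8 / 0.0141 = 133.4 N·m.
ω = 2π·9220/60 = 965.5 rad/s, so P_max = T_max·ω = 1.288×10^5 W.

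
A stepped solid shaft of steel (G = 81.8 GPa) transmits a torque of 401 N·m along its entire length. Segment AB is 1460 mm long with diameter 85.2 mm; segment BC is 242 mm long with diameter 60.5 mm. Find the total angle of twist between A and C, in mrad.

2.29 mrad

J_AB = π(0.0852)⁴/32 = 5.17×10^-6 m⁴; J_BC = π(0.0605)⁴/32 = 1.32×10^-6 m⁴.
θ = (T/G)·Σ L_i/J_i = (401.0/81.8×10⁹)·(1.46/5.17×10^-6 + 0.242/1.32×10^-6) = 2.285×10^-3 rad.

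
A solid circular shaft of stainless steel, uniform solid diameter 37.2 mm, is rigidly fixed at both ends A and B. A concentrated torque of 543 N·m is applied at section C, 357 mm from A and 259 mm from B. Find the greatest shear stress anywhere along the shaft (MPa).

With uniform GJ and both ends fixed, compatibility θ_AC = θ_CB gives T_A·a = T_B·b, together with T_A + T_B = T₀.
T_A = T₀·b/(a+b) = 543.0·259/616.0 = 228.3 N·m; T_B = 314.7 N·m.
τ in each portion: τ_AC = 2.26×10^7 Pa, τ_CB = 3.11×10^7 Pa; maximum is in CB.
τ_max = T_CB·r/J = 314.7·0.0186/1.88×10^-7 = 3.113×10^7 Pa.

31.1 MPa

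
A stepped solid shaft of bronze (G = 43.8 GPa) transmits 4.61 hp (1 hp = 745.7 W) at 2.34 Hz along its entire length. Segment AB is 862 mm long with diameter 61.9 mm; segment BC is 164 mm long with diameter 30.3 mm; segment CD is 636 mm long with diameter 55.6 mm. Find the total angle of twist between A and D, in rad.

0.0174 rad

ω = 2π·2.34 = 14.70 rad/s, so T = P/ω = 4.61×745.7 / 14.70 = 233.8 N·m.
J_AB = π(0.0619)⁴/32 = 1.44×10^-6 m⁴; J_BC = π(0.0303)⁴/32 = 8.28×10^-8 m⁴; J_CD = π(0.0556)⁴/32 = 9.38×10^-7 m⁴.
θ = (T/G)·Σ L_i/J_i = (233.8/43.8×10⁹)·(0.862/1.44×10^-6 + 0.164/8.28×10^-8 + 0.636/9.38×10^-7) = 0.01739 rad.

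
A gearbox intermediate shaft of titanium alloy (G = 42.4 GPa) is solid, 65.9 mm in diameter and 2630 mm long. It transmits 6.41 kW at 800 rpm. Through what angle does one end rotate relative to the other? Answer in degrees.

ω = 2π·800/60 = 83.78 rad/s, so T = P/ω = 6.41×10³ / 83.78 = 76.51 N·m.
J = πd⁴/32 = π(0.0659)⁴/32 = 1.852×10^-6 m⁴.
θ = T·L/(G·J) = 76.51 × 2.63 / (42.4×10⁹ × 1.852×10^-6) = 2.563×10^-3 rad.

0.147°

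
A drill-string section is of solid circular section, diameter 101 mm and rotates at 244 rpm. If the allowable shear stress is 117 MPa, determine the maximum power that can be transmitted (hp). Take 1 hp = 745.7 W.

811 hp

J = πd⁴/32 = π(0.101)⁴/32 = 1.022×10^-5 m⁴.
T_max = τ_allow·J/r = 1.17×10^8 × 1.022×10^-5 / 0.0505 = 23670 N·m.
ω = 2π·244/60 = 25.55 rad/s, so P_max = T_max·ω = 6.048×10^5 W.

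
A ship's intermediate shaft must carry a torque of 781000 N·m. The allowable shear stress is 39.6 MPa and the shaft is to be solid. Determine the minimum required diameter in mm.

For a solid shaft τ_max = 16T/(πd³), so d = (16T/(π τ_allow))^(1/3) = (16·781000/(π·3.96×10^7))^(1/3) = 0.4648 m.

465 mm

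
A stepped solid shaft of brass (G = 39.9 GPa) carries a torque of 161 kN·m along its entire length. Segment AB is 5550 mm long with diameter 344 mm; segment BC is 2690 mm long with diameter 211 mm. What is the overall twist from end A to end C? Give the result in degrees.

J_AB = π(0.344)⁴/32 = 1.37×10^-3 m⁴; J_BC = π(0.211)⁴/32 = 1.95×10^-4 m⁴.
θ = (T/G)·Σ L_i/J_i = (161000/39.9×10⁹)·(5.55/1.37×10^-3 + 2.69/1.95×10^-4) = 0.07207 rad.

4.13°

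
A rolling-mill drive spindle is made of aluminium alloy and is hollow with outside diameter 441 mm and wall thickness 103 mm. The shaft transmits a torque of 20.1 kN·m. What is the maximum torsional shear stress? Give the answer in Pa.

J = π(d_o⁴ − d_i⁴)/32 = π(0.441⁴ − 0.235⁴)/32 = 3.414×10^-3 m⁴.
τ_max = T·r/J = 20100 × 0.221 / 3.414×10^-3 = 1.298×10^6 Pa.

1.30e6 Pa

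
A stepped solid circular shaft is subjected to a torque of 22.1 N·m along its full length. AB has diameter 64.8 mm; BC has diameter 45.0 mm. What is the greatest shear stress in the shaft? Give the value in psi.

179 psi

Under the same torque, τ_max = 16T/(πd³) is largest where d is smallest — segment BC (d = 45.0 mm).
τ_max = 16·22.10/(π·(0.0450)³) = 1.235×10^6 Pa.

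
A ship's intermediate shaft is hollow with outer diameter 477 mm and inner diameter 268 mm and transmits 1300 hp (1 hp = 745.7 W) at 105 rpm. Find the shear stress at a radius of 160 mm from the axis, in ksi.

ω = 2π·105/60 = 11.00 rad/s, so T = P/ω = 1300×745.7 / 11.00 = 88160 N·m.
J = π(d_o⁴ − d_i⁴)/32 = π(0.477⁴ − 0.268⁴)/32 = 4.576×10^-3 m⁴.
Shear stress varies linearly with radius: τ = T·r/J = 88160 × 0.160 / 4.576×10^-3 = 3.083×10^6 Pa.

0.447 ksi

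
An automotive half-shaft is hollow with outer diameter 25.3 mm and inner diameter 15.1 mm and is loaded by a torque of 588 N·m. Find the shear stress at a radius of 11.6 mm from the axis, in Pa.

1.94e8 Pa

J = π(d_o⁴ − d_i⁴)/32 = π(0.0253⁴ − 0.0151⁴)/32 = 3.512×10^-8 m⁴.
Shear stress varies linearly with radius: τ = T·r/J = 588.0 × 0.0116 / 3.512×10^-8 = 1.942×10^8 Pa.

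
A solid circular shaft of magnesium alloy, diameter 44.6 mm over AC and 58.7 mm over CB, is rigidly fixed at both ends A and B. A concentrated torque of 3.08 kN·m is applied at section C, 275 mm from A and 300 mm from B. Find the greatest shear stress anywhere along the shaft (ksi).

Compatibility: T_A·a/J_AC = T_B·b/J_CB with T_A + T_B = T₀.
J_AC = 3.88×10^-7 m⁴, J_CB = 1.17×10^-6 m⁴, so T_A = T₀·(J_AC/a)/((J_AC/a)+(J_CB/b)) = 821.2 N·m, T_B = 2259 N·m.
τ in each portion: τ_AC = 4.71×10^7 Pa, τ_CB = 5.69×10^7 Pa; maximum is in CB.
τ_max = T_CB·r/J = 2259·0.0294/1.17×10^-6 = 5.688×10^7 Pa.

8.25 ksi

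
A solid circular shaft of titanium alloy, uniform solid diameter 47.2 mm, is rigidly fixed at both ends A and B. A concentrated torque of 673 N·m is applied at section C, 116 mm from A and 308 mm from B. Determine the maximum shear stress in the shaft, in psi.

3430 psi

With uniform GJ and both ends fixed, compatibility θ_AC = θ_CB gives T_A·a = T_B·b, together with T_A + T_B = T₀.
T_A = T₀·b/(a+b) = 673.0·308/424.0 = 488.9 N·m; T_B = 184.1 N·m.
τ in each portion: τ_AC = 2.37×10^7 Pa, τ_CB = 8.92×10^6 Pa; maximum is in AC.
τ_max = T_AC·r/J = 488.9·0.0236/4.87×10^-7 = 2.368×10^7 Pa.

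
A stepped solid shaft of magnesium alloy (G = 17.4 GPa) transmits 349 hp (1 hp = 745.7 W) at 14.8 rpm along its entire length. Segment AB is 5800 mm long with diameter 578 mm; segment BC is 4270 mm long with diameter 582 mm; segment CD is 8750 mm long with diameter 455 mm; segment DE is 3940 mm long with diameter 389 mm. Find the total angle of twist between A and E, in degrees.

ω = 2π·14.8/60 = 1.550 rad/s, so T = P/ω = 349×745.7 / 1.550 = 167900 N·m.
J_AB = π(0.578)⁴/32 = 0.0110 m⁴; J_BC = π(0.582)⁴/32 = 0.0113 m⁴; J_CD = π(0.455)⁴/32 = 4.21×10^-3 m⁴; J_DE = π(0.389)⁴/32 = 2.25×10^-3 m⁴.
θ = (T/G)·Σ L_i/J_i = (167900/17.4×10⁹)·(5.80/0.0110 + 4.27/0.0113 + 8.75/4.21×10^-3 + 3.94/2.25×10^-3) = 0.04575 rad.

2.62°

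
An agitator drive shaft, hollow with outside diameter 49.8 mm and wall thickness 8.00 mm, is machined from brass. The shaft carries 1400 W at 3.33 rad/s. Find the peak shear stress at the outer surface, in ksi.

3.19 ksi

ω = 3.33 rad/s, so T = P/ω = 1400 / 3.330 = 420.4 N·m.
J = π(d_o⁴ − d_i⁴)/32 = π(0.0498⁴ − 0.0338⁴)/32 = 4.757×10^-7 m⁴.
τ_max = T·r/J = 420.4 × 0.0249 / 4.757×10^-7 = 2.201×10^7 Pa.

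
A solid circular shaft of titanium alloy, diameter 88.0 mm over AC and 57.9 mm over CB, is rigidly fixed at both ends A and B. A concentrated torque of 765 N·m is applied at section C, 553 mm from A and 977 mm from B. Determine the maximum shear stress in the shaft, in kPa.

Compatibility: T_A·a/J_AC = T_B·b/J_CB with T_A + T_B = T₀.
J_AC = 5.89×10^-6 m⁴, J_CB = 1.10×10^-6 m⁴, so T_A = T₀·(J_AC/a)/((J_AC/a)+(J_CB/b)) = 691.6 N·m, T_B = 73.37 N·m.
τ in each portion: τ_AC = 5.17×10^6 Pa, τ_CB = 1.92×10^6 Pa; maximum is in AC.
τ_max = T_AC·r/J = 691.6·0.0440/5.89×10^-6 = 5.169×10^6 Pa.

5170 kPa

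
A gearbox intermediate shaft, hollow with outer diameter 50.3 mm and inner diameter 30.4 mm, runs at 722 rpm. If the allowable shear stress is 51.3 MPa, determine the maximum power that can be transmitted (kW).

J = π(d_o⁴ − d_i⁴)/32 = π(0.0503⁴ − 0.0304⁴)/32 = 5.446×10^-7 m⁴.
T_max = τ_allow·J/r = 5.13×10^7 × 5.446×10^-7 / 0.0251 = 1111 N·m.
ω = 2π·722/60 = 75.61 rad/s, so P_max = T_max·ω = 8.399×10^4 W.

84.0 kW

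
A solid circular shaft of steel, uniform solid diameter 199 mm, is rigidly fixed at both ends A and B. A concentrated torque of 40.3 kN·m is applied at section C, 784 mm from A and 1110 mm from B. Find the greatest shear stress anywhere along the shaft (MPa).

With uniform GJ and both ends fixed, compatibility θ_AC = θ_CB gives T_A·a = T_B·b, together with T_A + T_B = T₀.
T_A = T₀·b/(a+b) = 40300·1110/1894 = 23620 N·m; T_B = 16680 N·m.
τ in each portion: τ_AC = 1.53×10^7 Pa, τ_CB = 1.08×10^7 Pa; maximum is in AC.
τ_max = T_AC·r/J = 23620·0.0995/1.54×10^-4 = 1.526×10^7 Pa.

15.3 MPa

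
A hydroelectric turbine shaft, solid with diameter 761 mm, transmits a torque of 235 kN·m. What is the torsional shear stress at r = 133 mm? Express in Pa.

J = πd⁴/32 = π(0.761)⁴/32 = 0.03293 m⁴.
Shear stress varies linearly with radius: τ = T·r/J = 235000 × 0.133 / 0.03293 = 9.493×10^5 Pa.

949000 Pa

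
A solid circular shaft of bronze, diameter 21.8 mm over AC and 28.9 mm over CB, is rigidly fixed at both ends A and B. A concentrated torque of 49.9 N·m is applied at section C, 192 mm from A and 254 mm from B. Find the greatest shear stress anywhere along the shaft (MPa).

Compatibility: T_A·a/J_AC = T_B·b/J_CB with T_A + T_B = T₀.
J_AC = 2.22×10^-8 m⁴, J_CB = 6.85×10^-8 m⁴, so T_A = T₀·(J_AC/a)/((J_AC/a)+(J_CB/b)) = 14.96 N·m, T_B = 34.94 N·m.
τ in each portion: τ_AC = 7.36×10^6 Pa, τ_CB = 7.37×10^6 Pa; maximum is in CB.
τ_max = T_CB·r/J = 34.94·0.0144/6.85×10^-8 = 7.371×10^6 Pa.

7.37 MPa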